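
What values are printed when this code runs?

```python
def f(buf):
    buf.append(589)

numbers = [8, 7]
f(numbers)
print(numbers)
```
[8, 7, 589]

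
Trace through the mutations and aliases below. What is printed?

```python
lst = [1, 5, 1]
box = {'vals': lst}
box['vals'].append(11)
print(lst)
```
[1, 5, 1, 11]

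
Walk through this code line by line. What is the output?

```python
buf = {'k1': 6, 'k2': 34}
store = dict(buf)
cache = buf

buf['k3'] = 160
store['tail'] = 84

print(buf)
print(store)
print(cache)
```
{'k1': 6, 'k2': 34, 'k3': 160}
{'k1': 6, 'k2': 34, 'tail': 84}
{'k1': 6, 'k2': 34, 'k3': 160}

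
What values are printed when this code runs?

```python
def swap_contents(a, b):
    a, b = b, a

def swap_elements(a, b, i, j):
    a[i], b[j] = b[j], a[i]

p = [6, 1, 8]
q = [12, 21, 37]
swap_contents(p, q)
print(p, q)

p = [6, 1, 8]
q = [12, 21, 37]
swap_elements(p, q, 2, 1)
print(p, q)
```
[6, 1, 8] [12, 21, 37]
[6, 1, 21] [12, 8, 37]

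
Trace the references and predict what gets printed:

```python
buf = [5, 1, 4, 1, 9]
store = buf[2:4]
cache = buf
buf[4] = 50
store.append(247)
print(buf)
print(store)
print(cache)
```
[5, 1, 4, 1, 50]
[4, 1, 247]
[5, 1, 4, 1, 50]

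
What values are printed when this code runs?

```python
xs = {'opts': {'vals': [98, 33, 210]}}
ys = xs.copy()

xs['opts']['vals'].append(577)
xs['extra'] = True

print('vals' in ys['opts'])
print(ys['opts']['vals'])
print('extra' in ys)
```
True
[98, 33, 210, 577]
False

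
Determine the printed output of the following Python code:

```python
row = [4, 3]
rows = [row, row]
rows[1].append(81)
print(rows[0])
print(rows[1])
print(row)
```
[4, 3, 81]
[4, 3, 81]
[4, 3, 81]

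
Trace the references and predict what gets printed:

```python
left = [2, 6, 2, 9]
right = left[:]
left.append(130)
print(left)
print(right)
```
[2, 6, 2, 9, 130]
[2, 6, 2, 9]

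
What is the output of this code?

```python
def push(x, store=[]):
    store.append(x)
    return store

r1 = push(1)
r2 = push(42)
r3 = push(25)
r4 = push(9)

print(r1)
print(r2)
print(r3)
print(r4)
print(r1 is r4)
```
[1, 42, 25, 9]
[1, 42, 25, 9]
[1, 42, 25, 9]
[1, 42, 25, 9]
True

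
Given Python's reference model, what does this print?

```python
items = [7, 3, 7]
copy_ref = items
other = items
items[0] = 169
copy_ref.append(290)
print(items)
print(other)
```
[169, 3, 7, 290]
[169, 3, 7, 290]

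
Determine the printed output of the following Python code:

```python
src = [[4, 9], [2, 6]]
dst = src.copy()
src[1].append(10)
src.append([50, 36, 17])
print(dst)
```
[[4, 9], [2, 6, 10]]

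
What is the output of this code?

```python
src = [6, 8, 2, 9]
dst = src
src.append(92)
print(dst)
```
[6, 8, 2, 9, 92]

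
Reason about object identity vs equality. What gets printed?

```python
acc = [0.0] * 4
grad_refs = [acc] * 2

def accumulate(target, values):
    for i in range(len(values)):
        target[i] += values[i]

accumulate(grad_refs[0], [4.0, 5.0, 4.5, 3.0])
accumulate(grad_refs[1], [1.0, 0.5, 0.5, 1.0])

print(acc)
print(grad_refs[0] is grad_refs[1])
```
[5.0, 5.5, 5.0, 4.0]
True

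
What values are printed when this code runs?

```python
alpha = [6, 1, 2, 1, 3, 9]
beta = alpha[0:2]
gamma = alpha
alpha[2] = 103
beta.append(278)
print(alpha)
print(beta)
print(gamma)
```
[6, 1, 103, 1, 3, 9]
[6, 1, 278]
[6, 1, 103, 1, 3, 9]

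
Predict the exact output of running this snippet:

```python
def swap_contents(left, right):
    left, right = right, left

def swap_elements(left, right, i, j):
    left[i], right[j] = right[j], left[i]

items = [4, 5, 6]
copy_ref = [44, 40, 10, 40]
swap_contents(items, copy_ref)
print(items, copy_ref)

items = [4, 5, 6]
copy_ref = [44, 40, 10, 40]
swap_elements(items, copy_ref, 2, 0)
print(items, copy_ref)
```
[4, 5, 6] [44, 40, 10, 40]
[4, 5, 44] [6, 40, 10, 40]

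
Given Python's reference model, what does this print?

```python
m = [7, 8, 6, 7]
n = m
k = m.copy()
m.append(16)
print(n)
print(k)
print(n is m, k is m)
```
[7, 8, 6, 7, 16]
[7, 8, 6, 7]
True False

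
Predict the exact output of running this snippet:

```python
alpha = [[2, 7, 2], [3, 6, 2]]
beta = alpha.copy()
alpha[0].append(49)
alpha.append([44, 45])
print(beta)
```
[[2, 7, 2, 49], [3, 6, 2]]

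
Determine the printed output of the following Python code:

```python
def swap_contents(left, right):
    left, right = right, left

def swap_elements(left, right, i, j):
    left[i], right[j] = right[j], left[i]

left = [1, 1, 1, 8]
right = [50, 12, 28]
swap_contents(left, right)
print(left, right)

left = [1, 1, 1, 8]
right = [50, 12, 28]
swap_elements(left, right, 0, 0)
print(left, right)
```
[1, 1, 1, 8] [50, 12, 28]
[50, 1, 1, 8] [1, 12, 28]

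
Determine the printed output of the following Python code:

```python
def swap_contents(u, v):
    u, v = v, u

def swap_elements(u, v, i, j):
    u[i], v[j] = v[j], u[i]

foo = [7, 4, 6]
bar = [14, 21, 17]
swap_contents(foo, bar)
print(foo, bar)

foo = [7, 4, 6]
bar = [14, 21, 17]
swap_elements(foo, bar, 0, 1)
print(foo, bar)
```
[7, 4, 6] [14, 21, 17]
[21, 4, 6] [14, 7, 17]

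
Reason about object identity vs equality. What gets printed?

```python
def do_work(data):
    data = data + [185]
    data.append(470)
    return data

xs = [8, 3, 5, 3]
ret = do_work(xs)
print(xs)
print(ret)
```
[8, 3, 5, 3]
[8, 3, 5, 3, 185, 470]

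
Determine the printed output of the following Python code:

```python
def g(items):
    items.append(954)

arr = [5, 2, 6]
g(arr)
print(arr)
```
[5, 2, 6, 954]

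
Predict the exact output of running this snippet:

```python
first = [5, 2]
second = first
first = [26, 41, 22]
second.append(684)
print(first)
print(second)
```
[26, 41, 22]
[5, 2, 684]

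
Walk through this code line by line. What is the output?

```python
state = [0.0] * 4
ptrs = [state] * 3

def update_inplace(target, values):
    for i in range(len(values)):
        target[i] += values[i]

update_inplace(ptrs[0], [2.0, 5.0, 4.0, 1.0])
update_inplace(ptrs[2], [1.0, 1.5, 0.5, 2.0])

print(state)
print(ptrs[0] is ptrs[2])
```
[3.0, 6.5, 4.5, 3.0]
True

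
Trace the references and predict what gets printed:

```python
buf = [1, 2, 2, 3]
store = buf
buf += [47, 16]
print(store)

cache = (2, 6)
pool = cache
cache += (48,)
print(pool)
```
[1, 2, 2, 3, 47, 16]
(2, 6)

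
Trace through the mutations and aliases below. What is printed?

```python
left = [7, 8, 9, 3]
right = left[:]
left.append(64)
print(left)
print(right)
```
[7, 8, 9, 3, 64]
[7, 8, 9, 3]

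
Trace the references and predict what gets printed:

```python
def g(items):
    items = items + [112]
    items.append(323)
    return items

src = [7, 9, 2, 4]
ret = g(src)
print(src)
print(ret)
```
[7, 9, 2, 4]
[7, 9, 2, 4, 112, 323]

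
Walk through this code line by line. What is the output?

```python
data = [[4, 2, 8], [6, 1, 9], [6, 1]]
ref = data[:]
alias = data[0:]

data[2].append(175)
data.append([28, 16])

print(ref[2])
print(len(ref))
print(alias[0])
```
[6, 1, 175]
3
[4, 2, 8]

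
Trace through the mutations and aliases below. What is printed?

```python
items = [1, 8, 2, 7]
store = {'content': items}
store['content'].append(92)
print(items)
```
[1, 8, 2, 7, 92]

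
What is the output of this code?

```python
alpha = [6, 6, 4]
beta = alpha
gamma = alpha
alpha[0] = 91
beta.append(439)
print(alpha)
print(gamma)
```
[91, 6, 4, 439]
[91, 6, 4, 439]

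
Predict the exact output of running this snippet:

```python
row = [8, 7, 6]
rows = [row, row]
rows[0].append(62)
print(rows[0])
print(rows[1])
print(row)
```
[8, 7, 6, 62]
[8, 7, 6, 62]
[8, 7, 6, 62]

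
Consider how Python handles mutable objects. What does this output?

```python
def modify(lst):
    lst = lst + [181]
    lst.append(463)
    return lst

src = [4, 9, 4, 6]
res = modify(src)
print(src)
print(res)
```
[4, 9, 4, 6]
[4, 9, 4, 6, 181, 463]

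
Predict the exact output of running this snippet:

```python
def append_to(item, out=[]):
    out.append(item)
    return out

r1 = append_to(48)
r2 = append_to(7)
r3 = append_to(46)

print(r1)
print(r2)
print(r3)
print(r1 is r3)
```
[48, 7, 46]
[48, 7, 46]
[48, 7, 46]
True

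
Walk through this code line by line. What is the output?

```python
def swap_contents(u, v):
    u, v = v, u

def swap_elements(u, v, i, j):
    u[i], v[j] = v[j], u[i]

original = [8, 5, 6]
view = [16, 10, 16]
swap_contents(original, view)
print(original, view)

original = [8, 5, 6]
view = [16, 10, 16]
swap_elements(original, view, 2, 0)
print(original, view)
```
[8, 5, 6] [16, 10, 16]
[8, 5, 16] [6, 10, 16]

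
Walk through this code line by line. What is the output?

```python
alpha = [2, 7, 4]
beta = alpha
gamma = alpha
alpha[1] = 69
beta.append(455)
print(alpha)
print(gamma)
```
[2, 69, 4, 455]
[2, 69, 4, 455]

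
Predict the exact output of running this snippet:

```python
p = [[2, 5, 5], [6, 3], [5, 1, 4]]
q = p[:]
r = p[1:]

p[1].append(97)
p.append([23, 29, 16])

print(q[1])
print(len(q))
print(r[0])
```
[6, 3, 97]
3
[6, 3, 97]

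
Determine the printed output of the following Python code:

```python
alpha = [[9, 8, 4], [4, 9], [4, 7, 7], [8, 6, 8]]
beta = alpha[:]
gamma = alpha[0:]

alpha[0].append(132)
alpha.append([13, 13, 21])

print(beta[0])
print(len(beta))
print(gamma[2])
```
[9, 8, 4, 132]
4
[4, 7, 7]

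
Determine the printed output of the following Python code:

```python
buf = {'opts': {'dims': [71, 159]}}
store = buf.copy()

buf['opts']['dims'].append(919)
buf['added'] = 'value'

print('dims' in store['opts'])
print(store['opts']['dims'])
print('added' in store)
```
True
[71, 159, 919]
False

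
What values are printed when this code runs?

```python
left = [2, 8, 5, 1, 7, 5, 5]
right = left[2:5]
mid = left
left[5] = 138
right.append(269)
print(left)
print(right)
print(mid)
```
[2, 8, 5, 1, 7, 138, 5]
[5, 1, 7, 269]
[2, 8, 5, 1, 7, 138, 5]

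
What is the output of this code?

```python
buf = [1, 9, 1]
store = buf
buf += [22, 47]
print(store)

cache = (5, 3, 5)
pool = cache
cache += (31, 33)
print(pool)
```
[1, 9, 1, 22, 47]
(5, 3, 5)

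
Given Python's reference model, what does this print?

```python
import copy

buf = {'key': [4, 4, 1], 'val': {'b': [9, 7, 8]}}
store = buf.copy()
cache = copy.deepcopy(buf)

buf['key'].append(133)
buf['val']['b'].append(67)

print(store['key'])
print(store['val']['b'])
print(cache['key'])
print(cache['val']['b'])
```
[4, 4, 1, 133]
[9, 7, 8, 67]
[4, 4, 1]
[9, 7, 8]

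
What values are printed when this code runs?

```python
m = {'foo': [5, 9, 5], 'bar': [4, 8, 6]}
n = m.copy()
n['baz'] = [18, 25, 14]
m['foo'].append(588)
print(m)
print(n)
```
{'foo': [5, 9, 5, 588], 'bar': [4, 8, 6]}
{'foo': [5, 9, 5, 588], 'bar': [4, 8, 6], 'baz': [18, 25, 14]}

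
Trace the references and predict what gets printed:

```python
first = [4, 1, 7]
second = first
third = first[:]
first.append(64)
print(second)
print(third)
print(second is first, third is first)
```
[4, 1, 7, 64]
[4, 1, 7]
True False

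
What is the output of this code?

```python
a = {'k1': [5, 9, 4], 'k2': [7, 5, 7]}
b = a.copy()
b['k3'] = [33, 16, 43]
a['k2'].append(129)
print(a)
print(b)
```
{'k1': [5, 9, 4], 'k2': [7, 5, 7, 129]}
{'k1': [5, 9, 4], 'k2': [7, 5, 7, 129], 'k3': [33, 16, 43]}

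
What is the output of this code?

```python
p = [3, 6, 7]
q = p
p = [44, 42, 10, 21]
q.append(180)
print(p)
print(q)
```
[44, 42, 10, 21]
[3, 6, 7, 180]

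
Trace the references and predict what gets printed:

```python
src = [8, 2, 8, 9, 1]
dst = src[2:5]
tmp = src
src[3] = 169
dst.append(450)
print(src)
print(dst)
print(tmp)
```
[8, 2, 8, 169, 1]
[8, 9, 1, 450]
[8, 2, 8, 169, 1]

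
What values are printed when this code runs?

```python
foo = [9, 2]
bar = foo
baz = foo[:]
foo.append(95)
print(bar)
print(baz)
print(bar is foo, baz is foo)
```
[9, 2, 95]
[9, 2]
True False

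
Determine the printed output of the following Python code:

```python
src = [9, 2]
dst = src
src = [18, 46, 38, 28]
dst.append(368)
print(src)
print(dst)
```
[18, 46, 38, 28]
[9, 2, 368]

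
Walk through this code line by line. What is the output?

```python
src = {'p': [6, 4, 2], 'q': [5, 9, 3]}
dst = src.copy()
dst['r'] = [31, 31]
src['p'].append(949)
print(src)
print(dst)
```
{'p': [6, 4, 2, 949], 'q': [5, 9, 3]}
{'p': [6, 4, 2, 949], 'q': [5, 9, 3], 'r': [31, 31]}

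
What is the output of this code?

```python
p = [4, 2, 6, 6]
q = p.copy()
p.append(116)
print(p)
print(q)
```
[4, 2, 6, 6, 116]
[4, 2, 6, 6]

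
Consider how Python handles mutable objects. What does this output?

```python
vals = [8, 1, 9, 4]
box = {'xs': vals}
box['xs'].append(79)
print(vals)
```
[8, 1, 9, 4, 79]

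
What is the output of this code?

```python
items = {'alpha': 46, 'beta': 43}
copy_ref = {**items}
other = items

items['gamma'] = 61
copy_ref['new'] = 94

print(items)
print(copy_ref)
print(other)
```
{'alpha': 46, 'beta': 43, 'gamma': 61}
{'alpha': 46, 'beta': 43, 'new': 94}
{'alpha': 46, 'beta': 43, 'gamma': 61}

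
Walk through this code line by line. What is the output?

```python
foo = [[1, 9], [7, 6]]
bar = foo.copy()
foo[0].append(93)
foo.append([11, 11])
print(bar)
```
[[1, 9, 93], [7, 6]]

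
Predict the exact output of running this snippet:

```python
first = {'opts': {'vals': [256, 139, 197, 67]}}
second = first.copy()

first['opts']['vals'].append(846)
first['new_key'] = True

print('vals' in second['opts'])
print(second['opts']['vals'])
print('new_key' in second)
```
True
[256, 139, 197, 67, 846]
False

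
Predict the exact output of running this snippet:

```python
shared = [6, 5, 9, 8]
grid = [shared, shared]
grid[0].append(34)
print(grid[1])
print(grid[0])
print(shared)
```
[6, 5, 9, 8, 34]
[6, 5, 9, 8, 34]
[6, 5, 9, 8, 34]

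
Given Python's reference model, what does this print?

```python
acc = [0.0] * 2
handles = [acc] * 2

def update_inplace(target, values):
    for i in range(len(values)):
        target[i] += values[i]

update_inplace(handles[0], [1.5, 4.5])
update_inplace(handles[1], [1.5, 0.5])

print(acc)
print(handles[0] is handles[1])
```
[3.0, 5.0]
True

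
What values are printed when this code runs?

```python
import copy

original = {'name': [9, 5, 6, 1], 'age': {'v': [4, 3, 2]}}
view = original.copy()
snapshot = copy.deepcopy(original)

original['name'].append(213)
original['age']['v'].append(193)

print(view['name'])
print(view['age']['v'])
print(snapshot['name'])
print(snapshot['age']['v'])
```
[9, 5, 6, 1, 213]
[4, 3, 2, 193]
[9, 5, 6, 1]
[4, 3, 2]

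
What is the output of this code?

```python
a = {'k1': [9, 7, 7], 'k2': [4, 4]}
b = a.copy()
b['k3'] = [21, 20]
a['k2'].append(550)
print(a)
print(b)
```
{'k1': [9, 7, 7], 'k2': [4, 4, 550]}
{'k1': [9, 7, 7], 'k2': [4, 4, 550], 'k3': [21, 20]}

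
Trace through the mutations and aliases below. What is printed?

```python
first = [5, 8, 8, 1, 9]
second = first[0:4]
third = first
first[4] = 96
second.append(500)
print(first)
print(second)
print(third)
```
[5, 8, 8, 1, 96]
[5, 8, 8, 1, 500]
[5, 8, 8, 1, 96]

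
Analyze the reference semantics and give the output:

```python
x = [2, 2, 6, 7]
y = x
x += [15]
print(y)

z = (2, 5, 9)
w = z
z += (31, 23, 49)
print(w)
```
[2, 2, 6, 7, 15]
(2, 5, 9)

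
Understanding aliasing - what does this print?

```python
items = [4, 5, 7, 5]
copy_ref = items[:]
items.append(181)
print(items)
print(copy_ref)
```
[4, 5, 7, 5, 181]
[4, 5, 7, 5]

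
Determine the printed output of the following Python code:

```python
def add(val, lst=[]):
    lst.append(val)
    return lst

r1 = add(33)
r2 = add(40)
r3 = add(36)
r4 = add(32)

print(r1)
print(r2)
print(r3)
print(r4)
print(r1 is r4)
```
[33, 40, 36, 32]
[33, 40, 36, 32]
[33, 40, 36, 32]
[33, 40, 36, 32]
True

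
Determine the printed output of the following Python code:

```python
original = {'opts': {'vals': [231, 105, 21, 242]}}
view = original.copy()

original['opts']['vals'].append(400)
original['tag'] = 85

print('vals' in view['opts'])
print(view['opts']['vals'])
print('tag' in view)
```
True
[231, 105, 21, 242, 400]
False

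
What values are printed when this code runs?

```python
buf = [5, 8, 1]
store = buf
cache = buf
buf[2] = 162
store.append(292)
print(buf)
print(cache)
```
[5, 8, 162, 292]
[5, 8, 162, 292]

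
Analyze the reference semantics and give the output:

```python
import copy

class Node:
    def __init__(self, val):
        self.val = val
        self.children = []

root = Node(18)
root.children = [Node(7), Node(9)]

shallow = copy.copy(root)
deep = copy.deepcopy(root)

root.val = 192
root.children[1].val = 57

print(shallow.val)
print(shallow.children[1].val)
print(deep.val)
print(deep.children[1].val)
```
18
57
18
9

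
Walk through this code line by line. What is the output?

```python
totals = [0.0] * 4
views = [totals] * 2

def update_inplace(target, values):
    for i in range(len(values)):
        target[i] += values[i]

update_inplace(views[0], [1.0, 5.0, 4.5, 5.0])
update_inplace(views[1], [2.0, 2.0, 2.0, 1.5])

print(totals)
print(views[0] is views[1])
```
[3.0, 7.0, 6.5, 6.5]
True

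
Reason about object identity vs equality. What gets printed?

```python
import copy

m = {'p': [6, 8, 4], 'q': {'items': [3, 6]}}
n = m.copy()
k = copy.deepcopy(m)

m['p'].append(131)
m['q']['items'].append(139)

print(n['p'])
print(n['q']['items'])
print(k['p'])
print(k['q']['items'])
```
[6, 8, 4, 131]
[3, 6, 139]
[6, 8, 4]
[3, 6]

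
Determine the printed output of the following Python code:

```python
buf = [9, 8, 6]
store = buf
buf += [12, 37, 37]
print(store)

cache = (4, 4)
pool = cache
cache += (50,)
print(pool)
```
[9, 8, 6, 12, 37, 37]
(4, 4)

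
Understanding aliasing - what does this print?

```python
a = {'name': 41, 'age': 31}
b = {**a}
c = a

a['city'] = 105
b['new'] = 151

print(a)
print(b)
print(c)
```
{'name': 41, 'age': 31, 'city': 105}
{'name': 41, 'age': 31, 'new': 151}
{'name': 41, 'age': 31, 'city': 105}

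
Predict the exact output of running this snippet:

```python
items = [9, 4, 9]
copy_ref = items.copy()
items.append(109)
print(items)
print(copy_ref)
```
[9, 4, 9, 109]
[9, 4, 9]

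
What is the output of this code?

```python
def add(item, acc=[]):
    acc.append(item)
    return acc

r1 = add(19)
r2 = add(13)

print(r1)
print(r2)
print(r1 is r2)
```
[19, 13]
[19, 13]
True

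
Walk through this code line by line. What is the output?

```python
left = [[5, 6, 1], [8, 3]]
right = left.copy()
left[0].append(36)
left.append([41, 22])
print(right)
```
[[5, 6, 1, 36], [8, 3]]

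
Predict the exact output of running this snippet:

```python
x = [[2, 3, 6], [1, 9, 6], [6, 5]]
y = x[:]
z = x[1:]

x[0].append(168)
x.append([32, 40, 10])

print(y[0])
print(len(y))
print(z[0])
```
[2, 3, 6, 168]
3
[1, 9, 6]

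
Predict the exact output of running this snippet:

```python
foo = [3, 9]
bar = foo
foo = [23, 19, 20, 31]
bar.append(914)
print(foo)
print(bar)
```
[23, 19, 20, 31]
[3, 9, 914]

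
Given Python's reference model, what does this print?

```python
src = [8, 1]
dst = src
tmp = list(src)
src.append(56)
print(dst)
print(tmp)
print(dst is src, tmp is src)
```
[8, 1, 56]
[8, 1]
True False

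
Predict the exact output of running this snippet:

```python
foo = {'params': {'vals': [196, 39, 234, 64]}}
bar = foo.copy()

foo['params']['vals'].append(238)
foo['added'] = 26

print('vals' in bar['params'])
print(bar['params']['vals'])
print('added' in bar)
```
True
[196, 39, 234, 64, 238]
False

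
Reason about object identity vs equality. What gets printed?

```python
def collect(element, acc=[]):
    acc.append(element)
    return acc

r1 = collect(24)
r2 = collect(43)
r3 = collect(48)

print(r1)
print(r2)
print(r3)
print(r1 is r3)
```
[24, 43, 48]
[24, 43, 48]
[24, 43, 48]
True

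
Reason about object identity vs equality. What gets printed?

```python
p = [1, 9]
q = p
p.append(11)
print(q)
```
[1, 9, 11]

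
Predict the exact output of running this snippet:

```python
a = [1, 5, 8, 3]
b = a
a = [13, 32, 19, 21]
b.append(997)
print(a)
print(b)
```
[13, 32, 19, 21]
[1, 5, 8, 3, 997]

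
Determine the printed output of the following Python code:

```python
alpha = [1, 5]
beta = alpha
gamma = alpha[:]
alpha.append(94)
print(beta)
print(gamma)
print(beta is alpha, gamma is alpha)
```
[1, 5, 94]
[1, 5]
True False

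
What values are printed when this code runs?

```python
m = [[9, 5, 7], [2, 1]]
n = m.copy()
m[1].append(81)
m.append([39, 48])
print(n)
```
[[9, 5, 7], [2, 1, 81]]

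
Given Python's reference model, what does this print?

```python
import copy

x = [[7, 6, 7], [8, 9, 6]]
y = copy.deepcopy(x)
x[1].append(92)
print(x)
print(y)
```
[[7, 6, 7], [8, 9, 6, 92]]
[[7, 6, 7], [8, 9, 6]]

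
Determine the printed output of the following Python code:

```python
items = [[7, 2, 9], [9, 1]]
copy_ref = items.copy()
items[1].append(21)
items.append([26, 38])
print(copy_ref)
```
[[7, 2, 9], [9, 1, 21]]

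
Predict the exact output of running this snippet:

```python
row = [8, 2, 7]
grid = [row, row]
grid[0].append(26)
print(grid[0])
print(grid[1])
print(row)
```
[8, 2, 7, 26]
[8, 2, 7, 26]
[8, 2, 7, 26]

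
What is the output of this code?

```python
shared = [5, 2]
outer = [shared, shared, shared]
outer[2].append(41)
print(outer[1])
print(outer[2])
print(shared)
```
[5, 2, 41]
[5, 2, 41]
[5, 2, 41]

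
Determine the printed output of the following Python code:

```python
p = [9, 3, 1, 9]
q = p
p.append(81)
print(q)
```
[9, 3, 1, 9, 81]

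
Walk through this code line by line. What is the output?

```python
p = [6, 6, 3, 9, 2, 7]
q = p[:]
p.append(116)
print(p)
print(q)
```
[6, 6, 3, 9, 2, 7, 116]
[6, 6, 3, 9, 2, 7]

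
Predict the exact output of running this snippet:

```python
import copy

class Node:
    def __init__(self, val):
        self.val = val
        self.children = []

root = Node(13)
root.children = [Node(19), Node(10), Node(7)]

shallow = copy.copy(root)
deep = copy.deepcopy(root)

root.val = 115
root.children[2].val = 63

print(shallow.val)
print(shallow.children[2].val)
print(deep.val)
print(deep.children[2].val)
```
13
63
13
7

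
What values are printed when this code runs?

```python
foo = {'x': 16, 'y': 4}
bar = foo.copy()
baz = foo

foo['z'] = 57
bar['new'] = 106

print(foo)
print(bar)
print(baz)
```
{'x': 16, 'y': 4, 'z': 57}
{'x': 16, 'y': 4, 'new': 106}
{'x': 16, 'y': 4, 'z': 57}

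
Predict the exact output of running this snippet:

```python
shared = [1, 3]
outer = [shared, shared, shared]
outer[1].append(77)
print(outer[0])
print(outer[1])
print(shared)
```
[1, 3, 77]
[1, 3, 77]
[1, 3, 77]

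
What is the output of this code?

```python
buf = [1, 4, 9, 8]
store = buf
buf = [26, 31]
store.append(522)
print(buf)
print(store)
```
[26, 31]
[1, 4, 9, 8, 522]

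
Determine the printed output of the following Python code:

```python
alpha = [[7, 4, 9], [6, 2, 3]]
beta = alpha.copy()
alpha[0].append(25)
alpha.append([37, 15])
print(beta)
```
[[7, 4, 9, 25], [6, 2, 3]]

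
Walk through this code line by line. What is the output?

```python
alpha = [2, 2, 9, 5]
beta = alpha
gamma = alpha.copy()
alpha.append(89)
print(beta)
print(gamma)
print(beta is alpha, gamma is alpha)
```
[2, 2, 9, 5, 89]
[2, 2, 9, 5]
True False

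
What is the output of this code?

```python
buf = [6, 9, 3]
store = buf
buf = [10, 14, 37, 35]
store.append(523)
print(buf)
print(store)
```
[10, 14, 37, 35]
[6, 9, 3, 523]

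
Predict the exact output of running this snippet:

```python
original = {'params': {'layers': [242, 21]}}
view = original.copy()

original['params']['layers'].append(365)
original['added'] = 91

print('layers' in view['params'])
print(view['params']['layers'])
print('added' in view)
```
True
[242, 21, 365]
False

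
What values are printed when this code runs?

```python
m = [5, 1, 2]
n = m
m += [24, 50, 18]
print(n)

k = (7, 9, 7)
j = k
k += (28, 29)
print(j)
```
[5, 1, 2, 24, 50, 18]
(7, 9, 7)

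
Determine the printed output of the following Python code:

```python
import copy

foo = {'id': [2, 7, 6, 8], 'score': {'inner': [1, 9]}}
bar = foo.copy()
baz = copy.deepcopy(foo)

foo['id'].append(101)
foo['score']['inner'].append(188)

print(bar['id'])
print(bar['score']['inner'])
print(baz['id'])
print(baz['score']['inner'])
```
[2, 7, 6, 8, 101]
[1, 9, 188]
[2, 7, 6, 8]
[1, 9]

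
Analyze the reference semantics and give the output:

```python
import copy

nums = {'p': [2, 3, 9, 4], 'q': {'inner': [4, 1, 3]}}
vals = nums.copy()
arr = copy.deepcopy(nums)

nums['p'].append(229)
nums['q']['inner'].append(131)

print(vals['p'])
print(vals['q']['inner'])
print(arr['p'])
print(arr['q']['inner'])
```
[2, 3, 9, 4, 229]
[4, 1, 3, 131]
[2, 3, 9, 4]
[4, 1, 3]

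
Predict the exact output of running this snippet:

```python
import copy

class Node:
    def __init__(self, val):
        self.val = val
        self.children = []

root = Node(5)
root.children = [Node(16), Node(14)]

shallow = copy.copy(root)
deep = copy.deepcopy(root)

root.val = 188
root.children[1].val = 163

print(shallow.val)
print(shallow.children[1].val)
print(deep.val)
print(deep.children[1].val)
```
5
163
5
14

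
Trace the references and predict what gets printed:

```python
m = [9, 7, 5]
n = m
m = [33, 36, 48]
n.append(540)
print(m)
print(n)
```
[33, 36, 48]
[9, 7, 5, 540]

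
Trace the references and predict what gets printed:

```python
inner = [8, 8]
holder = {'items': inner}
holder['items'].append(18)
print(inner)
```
[8, 8, 18]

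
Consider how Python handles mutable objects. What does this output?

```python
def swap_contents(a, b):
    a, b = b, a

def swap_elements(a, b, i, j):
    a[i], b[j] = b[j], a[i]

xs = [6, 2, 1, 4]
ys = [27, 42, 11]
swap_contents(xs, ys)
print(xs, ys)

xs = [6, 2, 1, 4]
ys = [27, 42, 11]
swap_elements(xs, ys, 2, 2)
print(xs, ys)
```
[6, 2, 1, 4] [27, 42, 11]
[6, 2, 11, 4] [27, 42, 1]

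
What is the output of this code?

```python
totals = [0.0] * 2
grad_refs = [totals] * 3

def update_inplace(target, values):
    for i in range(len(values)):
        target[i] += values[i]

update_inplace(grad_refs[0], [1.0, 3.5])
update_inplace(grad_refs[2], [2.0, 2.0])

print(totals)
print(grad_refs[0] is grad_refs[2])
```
[3.0, 5.5]
True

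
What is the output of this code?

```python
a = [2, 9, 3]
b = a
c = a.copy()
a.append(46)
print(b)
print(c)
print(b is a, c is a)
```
[2, 9, 3, 46]
[2, 9, 3]
True False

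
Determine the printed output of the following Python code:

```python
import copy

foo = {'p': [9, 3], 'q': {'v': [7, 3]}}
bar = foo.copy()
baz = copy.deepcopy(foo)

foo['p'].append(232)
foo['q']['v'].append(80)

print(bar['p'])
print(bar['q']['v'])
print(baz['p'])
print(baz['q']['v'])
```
[9, 3, 232]
[7, 3, 80]
[9, 3]
[7, 3]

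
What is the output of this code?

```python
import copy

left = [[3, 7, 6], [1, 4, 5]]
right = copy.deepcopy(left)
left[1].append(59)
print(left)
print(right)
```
[[3, 7, 6], [1, 4, 5, 59]]
[[3, 7, 6], [1, 4, 5]]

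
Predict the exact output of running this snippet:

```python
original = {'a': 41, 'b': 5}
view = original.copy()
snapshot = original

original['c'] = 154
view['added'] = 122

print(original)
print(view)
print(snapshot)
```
{'a': 41, 'b': 5, 'c': 154}
{'a': 41, 'b': 5, 'added': 122}
{'a': 41, 'b': 5, 'c': 154}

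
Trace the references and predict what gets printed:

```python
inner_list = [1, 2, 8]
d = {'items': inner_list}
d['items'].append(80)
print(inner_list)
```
[1, 2, 8, 80]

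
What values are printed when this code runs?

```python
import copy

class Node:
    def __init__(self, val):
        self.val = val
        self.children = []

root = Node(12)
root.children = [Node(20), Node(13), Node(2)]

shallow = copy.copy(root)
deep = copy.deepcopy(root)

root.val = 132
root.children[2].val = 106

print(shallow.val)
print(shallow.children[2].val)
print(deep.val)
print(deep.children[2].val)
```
12
106
12
2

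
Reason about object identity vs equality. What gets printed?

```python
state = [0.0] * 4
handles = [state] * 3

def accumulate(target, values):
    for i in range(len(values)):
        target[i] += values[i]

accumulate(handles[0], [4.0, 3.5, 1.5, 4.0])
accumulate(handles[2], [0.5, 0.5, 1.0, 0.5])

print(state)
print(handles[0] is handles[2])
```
[4.5, 4.0, 2.5, 4.5]
True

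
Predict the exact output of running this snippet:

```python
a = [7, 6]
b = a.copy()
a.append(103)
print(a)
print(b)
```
[7, 6, 103]
[7, 6]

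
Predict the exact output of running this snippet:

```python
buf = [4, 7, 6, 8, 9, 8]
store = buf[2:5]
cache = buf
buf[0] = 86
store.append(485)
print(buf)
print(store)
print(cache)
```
[86, 7, 6, 8, 9, 8]
[6, 8, 9, 485]
[86, 7, 6, 8, 9, 8]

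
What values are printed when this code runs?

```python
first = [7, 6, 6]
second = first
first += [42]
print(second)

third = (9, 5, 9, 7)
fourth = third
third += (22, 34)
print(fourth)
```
[7, 6, 6, 42]
(9, 5, 9, 7)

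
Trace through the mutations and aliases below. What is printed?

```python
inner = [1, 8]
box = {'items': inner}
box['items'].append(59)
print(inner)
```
[1, 8, 59]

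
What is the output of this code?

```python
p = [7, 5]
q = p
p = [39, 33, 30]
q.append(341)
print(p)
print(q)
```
[39, 33, 30]
[7, 5, 341]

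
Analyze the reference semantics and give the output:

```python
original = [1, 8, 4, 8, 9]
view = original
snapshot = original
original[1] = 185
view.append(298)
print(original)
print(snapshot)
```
[1, 185, 4, 8, 9, 298]
[1, 185, 4, 8, 9, 298]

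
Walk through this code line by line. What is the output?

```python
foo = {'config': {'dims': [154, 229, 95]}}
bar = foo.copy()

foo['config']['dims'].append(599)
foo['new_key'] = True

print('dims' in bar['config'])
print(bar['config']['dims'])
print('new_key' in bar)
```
True
[154, 229, 95, 599]
False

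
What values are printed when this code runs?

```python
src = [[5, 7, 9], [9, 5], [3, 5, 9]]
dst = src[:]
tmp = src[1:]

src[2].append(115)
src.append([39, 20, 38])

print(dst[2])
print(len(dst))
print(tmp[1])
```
[3, 5, 9, 115]
3
[3, 5, 9, 115]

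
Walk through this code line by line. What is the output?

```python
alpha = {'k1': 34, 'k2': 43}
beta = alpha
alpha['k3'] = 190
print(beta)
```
{'k1': 34, 'k2': 43, 'k3': 190}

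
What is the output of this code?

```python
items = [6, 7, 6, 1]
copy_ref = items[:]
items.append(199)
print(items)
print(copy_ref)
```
[6, 7, 6, 1, 199]
[6, 7, 6, 1]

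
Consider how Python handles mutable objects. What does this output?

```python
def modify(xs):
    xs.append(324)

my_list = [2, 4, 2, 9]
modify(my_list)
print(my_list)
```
[2, 4, 2, 9, 324]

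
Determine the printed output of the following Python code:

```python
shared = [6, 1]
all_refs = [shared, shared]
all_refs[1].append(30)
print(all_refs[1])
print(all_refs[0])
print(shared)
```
[6, 1, 30]
[6, 1, 30]
[6, 1, 30]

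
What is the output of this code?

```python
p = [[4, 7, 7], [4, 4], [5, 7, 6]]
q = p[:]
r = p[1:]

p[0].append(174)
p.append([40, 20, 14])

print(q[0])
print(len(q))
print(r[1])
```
[4, 7, 7, 174]
3
[5, 7, 6]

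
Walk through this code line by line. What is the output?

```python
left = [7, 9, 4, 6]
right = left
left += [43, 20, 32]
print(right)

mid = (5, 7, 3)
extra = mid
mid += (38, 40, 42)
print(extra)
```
[7, 9, 4, 6, 43, 20, 32]
(5, 7, 3)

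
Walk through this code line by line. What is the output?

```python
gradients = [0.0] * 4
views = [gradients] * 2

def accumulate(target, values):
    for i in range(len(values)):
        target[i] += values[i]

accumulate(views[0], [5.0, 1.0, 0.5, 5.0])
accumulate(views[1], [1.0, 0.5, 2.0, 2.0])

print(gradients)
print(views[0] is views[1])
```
[6.0, 1.5, 2.5, 7.0]
True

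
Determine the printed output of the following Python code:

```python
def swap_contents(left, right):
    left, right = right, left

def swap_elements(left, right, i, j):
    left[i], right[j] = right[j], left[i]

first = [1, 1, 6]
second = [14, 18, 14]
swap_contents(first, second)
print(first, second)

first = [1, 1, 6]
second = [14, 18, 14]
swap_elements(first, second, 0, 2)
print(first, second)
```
[1, 1, 6] [14, 18, 14]
[14, 1, 6] [14, 18, 1]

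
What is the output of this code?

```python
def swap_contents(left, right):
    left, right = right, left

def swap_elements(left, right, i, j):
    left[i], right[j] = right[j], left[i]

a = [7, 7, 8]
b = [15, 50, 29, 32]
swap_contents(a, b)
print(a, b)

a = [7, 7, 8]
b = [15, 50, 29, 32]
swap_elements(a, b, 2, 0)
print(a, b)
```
[7, 7, 8] [15, 50, 29, 32]
[7, 7, 15] [8, 50, 29, 32]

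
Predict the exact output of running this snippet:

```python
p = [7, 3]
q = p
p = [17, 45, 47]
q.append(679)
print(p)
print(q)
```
[17, 45, 47]
[7, 3, 679]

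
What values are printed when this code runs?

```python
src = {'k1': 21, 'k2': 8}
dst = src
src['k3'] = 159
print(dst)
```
{'k1': 21, 'k2': 8, 'k3': 159}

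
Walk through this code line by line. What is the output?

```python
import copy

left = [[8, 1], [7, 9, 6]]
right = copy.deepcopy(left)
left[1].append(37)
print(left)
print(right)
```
[[8, 1], [7, 9, 6, 37]]
[[8, 1], [7, 9, 6]]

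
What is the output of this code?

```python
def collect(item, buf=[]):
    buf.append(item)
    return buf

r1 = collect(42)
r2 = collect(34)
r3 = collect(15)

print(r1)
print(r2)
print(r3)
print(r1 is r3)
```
[42, 34, 15]
[42, 34, 15]
[42, 34, 15]
True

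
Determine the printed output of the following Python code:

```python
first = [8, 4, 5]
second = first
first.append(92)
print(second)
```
[8, 4, 5, 92]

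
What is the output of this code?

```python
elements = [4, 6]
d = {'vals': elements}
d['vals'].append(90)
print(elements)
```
[4, 6, 90]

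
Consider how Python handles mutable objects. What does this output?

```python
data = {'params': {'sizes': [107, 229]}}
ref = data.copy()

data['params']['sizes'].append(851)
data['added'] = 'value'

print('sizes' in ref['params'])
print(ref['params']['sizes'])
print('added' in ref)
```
True
[107, 229, 851]
False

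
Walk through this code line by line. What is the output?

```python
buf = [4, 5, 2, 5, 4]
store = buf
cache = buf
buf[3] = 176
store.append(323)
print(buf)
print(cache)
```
[4, 5, 2, 176, 4, 323]
[4, 5, 2, 176, 4, 323]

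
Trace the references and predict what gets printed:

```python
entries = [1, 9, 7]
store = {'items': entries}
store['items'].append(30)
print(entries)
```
[1, 9, 7, 30]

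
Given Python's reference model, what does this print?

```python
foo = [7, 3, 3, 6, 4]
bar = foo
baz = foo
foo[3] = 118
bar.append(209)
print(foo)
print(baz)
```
[7, 3, 3, 118, 4, 209]
[7, 3, 3, 118, 4, 209]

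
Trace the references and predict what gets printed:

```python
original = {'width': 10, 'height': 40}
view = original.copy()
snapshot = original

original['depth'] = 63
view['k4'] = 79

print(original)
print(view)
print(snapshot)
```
{'width': 10, 'height': 40, 'depth': 63}
{'width': 10, 'height': 40, 'k4': 79}
{'width': 10, 'height': 40, 'depth': 63}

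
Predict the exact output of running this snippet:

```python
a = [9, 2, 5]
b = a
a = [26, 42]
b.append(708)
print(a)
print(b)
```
[26, 42]
[9, 2, 5, 708]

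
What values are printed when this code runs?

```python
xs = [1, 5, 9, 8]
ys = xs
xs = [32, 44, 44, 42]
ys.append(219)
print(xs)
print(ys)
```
[32, 44, 44, 42]
[1, 5, 9, 8, 219]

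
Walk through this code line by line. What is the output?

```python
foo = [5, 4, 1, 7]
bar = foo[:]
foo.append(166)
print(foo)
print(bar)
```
[5, 4, 1, 7, 166]
[5, 4, 1, 7]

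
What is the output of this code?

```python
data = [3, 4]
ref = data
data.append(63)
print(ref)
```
[3, 4, 63]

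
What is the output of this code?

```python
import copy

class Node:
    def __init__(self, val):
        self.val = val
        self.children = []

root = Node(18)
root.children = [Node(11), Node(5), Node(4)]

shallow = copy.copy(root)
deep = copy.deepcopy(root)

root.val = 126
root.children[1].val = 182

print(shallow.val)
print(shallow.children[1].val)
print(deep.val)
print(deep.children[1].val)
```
18
182
18
5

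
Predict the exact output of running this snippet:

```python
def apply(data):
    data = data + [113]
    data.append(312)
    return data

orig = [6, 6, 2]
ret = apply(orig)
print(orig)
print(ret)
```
[6, 6, 2]
[6, 6, 2, 113, 312]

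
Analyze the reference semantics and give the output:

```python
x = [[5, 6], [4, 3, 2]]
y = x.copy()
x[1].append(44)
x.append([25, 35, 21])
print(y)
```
[[5, 6], [4, 3, 2, 44]]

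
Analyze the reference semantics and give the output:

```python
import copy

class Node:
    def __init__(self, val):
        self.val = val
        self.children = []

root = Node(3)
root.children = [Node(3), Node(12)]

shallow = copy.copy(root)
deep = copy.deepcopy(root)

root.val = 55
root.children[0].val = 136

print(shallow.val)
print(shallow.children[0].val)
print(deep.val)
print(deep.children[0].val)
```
3
136
3
3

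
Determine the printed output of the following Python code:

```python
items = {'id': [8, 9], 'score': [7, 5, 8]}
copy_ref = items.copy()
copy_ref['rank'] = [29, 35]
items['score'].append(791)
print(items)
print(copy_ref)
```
{'id': [8, 9], 'score': [7, 5, 8, 791]}
{'id': [8, 9], 'score': [7, 5, 8, 791], 'rank': [29, 35]}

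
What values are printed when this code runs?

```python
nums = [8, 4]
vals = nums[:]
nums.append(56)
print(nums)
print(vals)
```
[8, 4, 56]
[8, 4]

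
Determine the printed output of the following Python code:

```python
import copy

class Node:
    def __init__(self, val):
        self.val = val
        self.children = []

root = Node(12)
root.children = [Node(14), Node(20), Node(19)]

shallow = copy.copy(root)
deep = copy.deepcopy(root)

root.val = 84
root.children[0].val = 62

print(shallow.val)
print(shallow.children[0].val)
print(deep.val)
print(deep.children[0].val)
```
12
62
12
14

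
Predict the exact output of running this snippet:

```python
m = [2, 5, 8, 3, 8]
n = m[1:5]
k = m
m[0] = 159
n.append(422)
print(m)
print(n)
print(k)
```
[159, 5, 8, 3, 8]
[5, 8, 3, 8, 422]
[159, 5, 8, 3, 8]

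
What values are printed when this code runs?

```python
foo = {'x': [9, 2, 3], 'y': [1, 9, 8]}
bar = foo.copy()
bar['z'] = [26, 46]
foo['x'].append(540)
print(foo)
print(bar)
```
{'x': [9, 2, 3, 540], 'y': [1, 9, 8]}
{'x': [9, 2, 3, 540], 'y': [1, 9, 8], 'z': [26, 46]}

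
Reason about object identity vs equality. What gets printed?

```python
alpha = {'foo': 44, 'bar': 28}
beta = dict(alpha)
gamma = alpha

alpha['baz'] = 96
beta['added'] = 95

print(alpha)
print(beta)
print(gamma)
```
{'foo': 44, 'bar': 28, 'baz': 96}
{'foo': 44, 'bar': 28, 'added': 95}
{'foo': 44, 'bar': 28, 'baz': 96}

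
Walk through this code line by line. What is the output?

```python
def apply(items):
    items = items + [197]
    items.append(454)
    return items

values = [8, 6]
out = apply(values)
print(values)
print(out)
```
[8, 6]
[8, 6, 197, 454]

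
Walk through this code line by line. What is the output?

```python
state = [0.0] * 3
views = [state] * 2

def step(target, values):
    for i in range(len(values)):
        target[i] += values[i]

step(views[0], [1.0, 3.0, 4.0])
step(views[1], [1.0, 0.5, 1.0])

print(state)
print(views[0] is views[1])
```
[2.0, 3.5, 5.0]
True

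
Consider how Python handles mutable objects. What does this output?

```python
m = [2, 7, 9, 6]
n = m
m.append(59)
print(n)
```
[2, 7, 9, 6, 59]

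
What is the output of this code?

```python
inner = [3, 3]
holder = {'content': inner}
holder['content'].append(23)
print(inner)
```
[3, 3, 23]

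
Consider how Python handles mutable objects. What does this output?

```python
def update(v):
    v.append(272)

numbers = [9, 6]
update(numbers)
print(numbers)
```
[9, 6, 272]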